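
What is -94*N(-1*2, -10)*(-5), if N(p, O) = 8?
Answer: 3760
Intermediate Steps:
-94*N(-1*2, -10)*(-5) = -94*8*(-5) = -752*(-5) = 3760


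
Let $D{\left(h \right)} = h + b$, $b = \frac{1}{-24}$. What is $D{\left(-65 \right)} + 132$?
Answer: $\frac{1607}{24} \approx 66.958$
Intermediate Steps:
$b = - \frac{1}{24} \approx -0.041667$
$D{\left(h \right)} = - \frac{1}{24} + h$ ($D{\left(h \right)} = h - \frac{1}{24} = - \frac{1}{24} + h$)
$D{\left(-65 \right)} + 132 = \left(- \frac{1}{24} - 65\right) + 132 = - \frac{1561}{24} + 132 = \frac{1607}{24}$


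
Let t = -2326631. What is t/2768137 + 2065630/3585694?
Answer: -187474284686/708978016577 ≈ -0.26443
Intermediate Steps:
t/2768137 + 2065630/3585694 = -2326631/2768137 + 2065630/3585694 = -2326631*1/2768137 + 2065630*(1/3585694) = -2326631/2768137 + 147545/256121 = -187474284686/708978016577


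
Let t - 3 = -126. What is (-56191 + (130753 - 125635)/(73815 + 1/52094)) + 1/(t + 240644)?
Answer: -51969861073408171678/924879877636331 ≈ -56191.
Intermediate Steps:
t = -123 (t = 3 - 126 = -123)
(-56191 + (130753 - 125635)/(73815 + 1/52094)) + 1/(t + 240644) = (-56191 + (130753 - 125635)/(73815 + 1/52094)) + 1/(-123 + 240644) = (-56191 + 5118/(73815 + 1/52094)) + 1/240521 = (-56191 + 5118/(3845318611/52094)) + 1/240521 = (-56191 + 5118*(52094/3845318611)) + 1/240521 = (-56191 + 266617092/3845318611) + 1/240521 = -216072031453609/3845318611 + 1/240521 = -51969861073408171678/924879877636331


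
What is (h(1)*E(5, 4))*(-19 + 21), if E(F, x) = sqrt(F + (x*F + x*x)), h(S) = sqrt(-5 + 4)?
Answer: 2*I*sqrt(41) ≈ 12.806*I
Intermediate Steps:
h(S) = I (h(S) = sqrt(-1) = I)
E(F, x) = sqrt(F + x**2 + F*x) (E(F, x) = sqrt(F + (F*x + x**2)) = sqrt(F + (x**2 + F*x)) = sqrt(F + x**2 + F*x))
(h(1)*E(5, 4))*(-19 + 21) = (I*sqrt(5 + 4**2 + 5*4))*(-19 + 21) = (I*sqrt(5 + 16 + 20))*2 = (I*sqrt(41))*2 = 2*I*sqrt(41)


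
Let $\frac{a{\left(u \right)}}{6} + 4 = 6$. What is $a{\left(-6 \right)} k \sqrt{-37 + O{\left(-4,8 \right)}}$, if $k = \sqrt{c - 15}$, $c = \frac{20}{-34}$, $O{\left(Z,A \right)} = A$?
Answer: $- \frac{12 \sqrt{130645}}{17} \approx -255.14$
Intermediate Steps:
$c = - \frac{10}{17}$ ($c = 20 \left(- \frac{1}{34}\right) = - \frac{10}{17} \approx -0.58823$)
$a{\left(u \right)} = 12$ ($a{\left(u \right)} = -24 + 6 \cdot 6 = -24 + 36 = 12$)
$k = \frac{i \sqrt{4505}}{17}$ ($k = \sqrt{- \frac{10}{17} - 15} = \sqrt{- \frac{265}{17}} = \frac{i \sqrt{4505}}{17} \approx 3.9482 i$)
$a{\left(-6 \right)} k \sqrt{-37 + O{\left(-4,8 \right)}} = 12 \frac{i \sqrt{4505}}{17} \sqrt{-37 + 8} = \frac{12 i \sqrt{4505}}{17} \sqrt{-29} = \frac{12 i \sqrt{4505}}{17} i \sqrt{29} = - \frac{12 \sqrt{130645}}{17}$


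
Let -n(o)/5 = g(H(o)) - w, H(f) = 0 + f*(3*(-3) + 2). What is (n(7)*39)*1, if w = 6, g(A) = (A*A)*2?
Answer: -935220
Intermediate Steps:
H(f) = -7*f (H(f) = 0 + f*(-9 + 2) = 0 + f*(-7) = 0 - 7*f = -7*f)
g(A) = 2*A**2 (g(A) = A**2*2 = 2*A**2)
n(o) = 30 - 490*o**2 (n(o) = -5*(2*(-7*o)**2 - 1*6) = -5*(2*(49*o**2) - 6) = -5*(98*o**2 - 6) = -5*(-6 + 98*o**2) = 30 - 490*o**2)
(n(7)*39)*1 = ((30 - 490*7**2)*39)*1 = ((30 - 490*49)*39)*1 = ((30 - 24010)*39)*1 = -23980*39*1 = -935220*1 = -935220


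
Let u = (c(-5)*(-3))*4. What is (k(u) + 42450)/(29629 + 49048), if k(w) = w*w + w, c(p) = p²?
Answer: 132150/78677 ≈ 1.6797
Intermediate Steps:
u = -300 (u = ((-5)²*(-3))*4 = (25*(-3))*4 = -75*4 = -300)
k(w) = w + w² (k(w) = w² + w = w + w²)
(k(u) + 42450)/(29629 + 49048) = (-300*(1 - 300) + 42450)/(29629 + 49048) = (-300*(-299) + 42450)/78677 = (89700 + 42450)*(1/78677) = 132150*(1/78677) = 132150/78677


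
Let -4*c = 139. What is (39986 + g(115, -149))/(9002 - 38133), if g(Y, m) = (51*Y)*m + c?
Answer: 3335735/116524 ≈ 28.627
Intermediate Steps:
c = -139/4 (c = -¼*139 = -139/4 ≈ -34.750)
g(Y, m) = -139/4 + 51*Y*m (g(Y, m) = (51*Y)*m - 139/4 = 51*Y*m - 139/4 = -139/4 + 51*Y*m)
(39986 + g(115, -149))/(9002 - 38133) = (39986 + (-139/4 + 51*115*(-149)))/(9002 - 38133) = (39986 + (-139/4 - 873885))/(-29131) = (39986 - 3495679/4)*(-1/29131) = -3335735/4*(-1/29131) = 3335735/116524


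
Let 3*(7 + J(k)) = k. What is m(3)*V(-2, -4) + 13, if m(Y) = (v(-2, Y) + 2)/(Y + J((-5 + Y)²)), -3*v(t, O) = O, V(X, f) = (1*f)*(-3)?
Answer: 17/2 ≈ 8.5000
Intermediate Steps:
V(X, f) = -3*f (V(X, f) = f*(-3) = -3*f)
v(t, O) = -O/3
J(k) = -7 + k/3
m(Y) = (2 - Y/3)/(-7 + Y + (-5 + Y)²/3) (m(Y) = (-Y/3 + 2)/(Y + (-7 + (-5 + Y)²/3)) = (2 - Y/3)/(-7 + Y + (-5 + Y)²/3))
m(3)*V(-2, -4) + 13 = ((6 - 1*3)/(4 + 3² - 7*3))*(-3*(-4)) + 13 = ((6 - 3)/(4 + 9 - 21))*12 + 13 = (3/(-8))*12 + 13 = -⅛*3*12 + 13 = -3/8*12 + 13 = -9/2 + 13 = 17/2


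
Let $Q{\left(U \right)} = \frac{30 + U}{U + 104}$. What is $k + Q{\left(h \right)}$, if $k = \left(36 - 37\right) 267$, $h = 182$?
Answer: $- \frac{38075}{143} \approx -266.26$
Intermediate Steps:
$Q{\left(U \right)} = \frac{30 + U}{104 + U}$
$k = -267$ ($k = \left(-1\right) 267 = -267$)
$k + Q{\left(h \right)} = -267 + \frac{30 + 182}{104 + 182} = -267 + \frac{1}{286} \cdot 212 = -267 + \frac{106}{143} = - \frac{38075}{143}$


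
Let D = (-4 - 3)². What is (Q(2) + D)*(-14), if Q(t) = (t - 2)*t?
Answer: -686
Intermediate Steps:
Q(t) = t*(-2 + t) (Q(t) = (-2 + t)*t = t*(-2 + t))
D = 49 (D = (-7)² = 49)
(Q(2) + D)*(-14) = (2*(-2 + 2) + 49)*(-14) = (2*0 + 49)*(-14) = (0 + 49)*(-14) = 49*(-14) = -686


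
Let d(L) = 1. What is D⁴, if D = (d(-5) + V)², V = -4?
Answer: 6561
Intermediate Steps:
D = 9 (D = (1 - 4)² = (-3)² = 9)
D⁴ = 9⁴ = 6561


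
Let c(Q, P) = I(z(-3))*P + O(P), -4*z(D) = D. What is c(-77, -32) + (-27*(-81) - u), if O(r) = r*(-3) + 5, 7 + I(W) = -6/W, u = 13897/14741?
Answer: 40789191/14741 ≈ 2767.1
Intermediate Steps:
z(D) = -D/4
u = 13897/14741 (u = 13897*(1/14741) = 13897/14741 ≈ 0.94274)
I(W) = -7 - 6/W
O(r) = 5 - 3*r (O(r) = -3*r + 5 = 5 - 3*r)
c(Q, P) = 5 - 18*P (c(Q, P) = (-7 - 6/((-1/4*(-3))))*P + (5 - 3*P) = (-7 - 6/3/4)*P + (5 - 3*P) = (-7 - 6*4/3)*P + (5 - 3*P) = (-7 - 8)*P + (5 - 3*P) = -15*P + (5 - 3*P) = 5 - 18*P)
c(-77, -32) + (-27*(-81) - u) = (5 - 18*(-32)) + (-27*(-81) - 1*13897/14741) = (5 + 576) + (2187 - 13897/14741) = 581 + 32224670/14741 = 40789191/14741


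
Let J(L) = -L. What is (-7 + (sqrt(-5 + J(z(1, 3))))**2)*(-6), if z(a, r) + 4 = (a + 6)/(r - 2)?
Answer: 90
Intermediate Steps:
z(a, r) = -4 + (6 + a)/(-2 + r) (z(a, r) = -4 + (a + 6)/(r - 2) = -4 + (6 + a)/(-2 + r))
(-7 + (sqrt(-5 + J(z(1, 3))))**2)*(-6) = (-7 + (sqrt(-5 - (14 + 1 - 4*3)/(-2 + 3)))**2)*(-6) = (-7 + (sqrt(-5 - (14 + 1 - 12)/1))**2)*(-6) = (-7 + (sqrt(-5 - 3))**2)*(-6) = (-7 + (sqrt(-8))**2)*(-6) = (-7 + (2*I*sqrt(2))**2)*(-6) = (-7 - 8)*(-6) = -15*(-6) = 90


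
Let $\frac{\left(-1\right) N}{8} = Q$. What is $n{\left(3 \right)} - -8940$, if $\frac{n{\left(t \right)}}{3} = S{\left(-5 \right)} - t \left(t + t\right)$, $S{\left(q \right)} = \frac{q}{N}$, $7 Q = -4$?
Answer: $\frac{284247}{32} \approx 8882.7$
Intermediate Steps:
$Q = - \frac{4}{7}$ ($Q = \frac{1}{7} \left(-4\right) = - \frac{4}{7} \approx -0.57143$)
$N = \frac{32}{7}$ ($N = \left(-8\right) \left(- \frac{4}{7}\right) = \frac{32}{7} \approx 4.5714$)
$S{\left(q \right)} = \frac{7 q}{32}$ ($S{\left(q \right)} = \frac{q}{\frac{32}{7}} = q \frac{7}{32} = \frac{7 q}{32}$)
$n{\left(t \right)} = - \frac{105}{32} - 6 t^{2}$ ($n{\left(t \right)} = 3 \left(\frac{7}{32} \left(-5\right) - t \left(t + t\right)\right) = 3 \left(- \frac{35}{32} - t 2 t\right) = 3 \left(- \frac{35}{32} - 2 t^{2}\right) = - \frac{105}{32} - 6 t^{2}$)
$n{\left(3 \right)} - -8940 = \left(- \frac{105}{32} - 6 \cdot 3^{2}\right) - -8940 = \left(- \frac{105}{32} - 54\right) + 8940 = - \frac{1833}{32} + 8940 = \frac{284247}{32}$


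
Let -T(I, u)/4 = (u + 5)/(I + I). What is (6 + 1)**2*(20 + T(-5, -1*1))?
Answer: 5292/5 ≈ 1058.4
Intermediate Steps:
T(I, u) = -2*(5 + u)/I (T(I, u) = -4*(u + 5)/(I + I) = -4*(5 + u)/(2*I) = -4*(5 + u)*1/(2*I) = -2*(5 + u)/I)
(6 + 1)**2*(20 + T(-5, -1*1)) = (6 + 1)**2*(20 + 2*(-5 - (-1))/(-5)) = 7**2*(20 + 2*(-1/5)*(-5 - 1*(-1))) = 49*(20 + 2*(-1/5)*(-5 + 1)) = 49*(20 + 2*(-1/5)*(-4)) = 49*(20 + 8/5) = 49*(108/5) = 5292/5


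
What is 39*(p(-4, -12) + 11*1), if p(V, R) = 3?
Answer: 546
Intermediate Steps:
39*(p(-4, -12) + 11*1) = 39*(3 + 11*1) = 39*(3 + 11) = 39*14 = 546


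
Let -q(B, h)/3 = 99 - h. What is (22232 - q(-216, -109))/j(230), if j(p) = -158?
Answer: -11428/79 ≈ -144.66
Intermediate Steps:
q(B, h) = -297 + 3*h (q(B, h) = -3*(99 - h) = -297 + 3*h)
(22232 - q(-216, -109))/j(230) = (22232 - (-297 + 3*(-109)))/(-158) = (22232 - (-297 - 327))*(-1/158) = (22232 - 1*(-624))*(-1/158) = (22232 + 624)*(-1/158) = 22856*(-1/158) = -11428/79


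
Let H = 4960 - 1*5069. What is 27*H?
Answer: -2943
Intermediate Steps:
H = -109 (H = 4960 - 5069 = -109)
27*H = 27*(-109) = -2943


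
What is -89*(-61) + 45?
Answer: 5474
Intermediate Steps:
-89*(-61) + 45 = 5429 + 45 = 5474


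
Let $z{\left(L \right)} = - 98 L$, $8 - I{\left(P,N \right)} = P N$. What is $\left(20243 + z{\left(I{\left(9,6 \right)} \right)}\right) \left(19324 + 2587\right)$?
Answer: $542319161$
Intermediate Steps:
$I{\left(P,N \right)} = 8 - N P$ ($I{\left(P,N \right)} = 8 - P N = 8 - N P$)
$\left(20243 + z{\left(I{\left(9,6 \right)} \right)}\right) \left(19324 + 2587\right) = \left(20243 - 98 \left(8 - 6 \cdot 9\right)\right) \left(19324 + 2587\right) = \left(20243 - 98 \left(8 - 54\right)\right) 21911 = \left(20243 - -4508\right) 21911 = \left(20243 + 4508\right) 21911 = 24751 \cdot 21911 = 542319161$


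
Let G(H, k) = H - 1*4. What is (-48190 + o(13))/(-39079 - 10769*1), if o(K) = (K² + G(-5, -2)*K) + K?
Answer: 48125/49848 ≈ 0.96544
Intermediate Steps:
G(H, k) = -4 + H (G(H, k) = H - 4 = -4 + H)
o(K) = K² - 8*K (o(K) = (K² + (-4 - 5)*K) + K = (K² - 9*K) + K = K² - 8*K)
(-48190 + o(13))/(-39079 - 10769*1) = (-48190 + 13*(-8 + 13))/(-39079 - 10769*1) = (-48190 + 13*5)/(-39079 - 10769) = (-48190 + 65)/(-49848) = -48125*(-1/49848) = 48125/49848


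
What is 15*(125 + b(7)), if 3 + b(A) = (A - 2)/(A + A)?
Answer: 25695/14 ≈ 1835.4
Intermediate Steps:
b(A) = -3 + (-2 + A)/(2*A) (b(A) = -3 + (A - 2)/(A + A) = -3 + (-2 + A)/((2*A)) = -3 + (-2 + A)*(1/(2*A)) = -3 + (-2 + A)/(2*A))
15*(125 + b(7)) = 15*(125 + (-5/2 - 1/7)) = 15*(125 + (-5/2 - 1*⅐)) = 15*(125 + (-5/2 - ⅐)) = 15*(125 - 37/14) = 15*(1713/14) = 25695/14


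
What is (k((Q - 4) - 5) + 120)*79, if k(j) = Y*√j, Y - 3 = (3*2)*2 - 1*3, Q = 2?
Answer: 9480 + 948*I*√7 ≈ 9480.0 + 2508.2*I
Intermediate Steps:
Y = 12 (Y = 3 + ((3*2)*2 - 1*3) = 3 + (6*2 - 3) = 3 + (12 - 3) = 3 + 9 = 12)
k(j) = 12*√j
(k((Q - 4) - 5) + 120)*79 = (12*√((2 - 4) - 5) + 120)*79 = (12*√(-2 - 5) + 120)*79 = (12*√(-7) + 120)*79 = (12*(I*√7) + 120)*79 = (12*I*√7 + 120)*79 = (120 + 12*I*√7)*79 = 9480 + 948*I*√7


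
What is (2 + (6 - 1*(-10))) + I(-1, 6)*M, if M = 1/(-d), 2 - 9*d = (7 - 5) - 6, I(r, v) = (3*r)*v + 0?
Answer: 45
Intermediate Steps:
I(r, v) = 3*r*v (I(r, v) = 3*r*v + 0 = 3*r*v)
d = ⅔ (d = 2/9 - ((7 - 5) - 6)/9 = 2/9 - (2 - 6)/9 = 2/9 - ⅑*(-4) = 2/9 + 4/9 = ⅔ ≈ 0.66667)
M = -3/2 (M = 1/(-1*⅔) = 1/(-⅔) = -3/2 ≈ -1.5000)
(2 + (6 - 1*(-10))) + I(-1, 6)*M = (2 + (6 - 1*(-10))) + (3*(-1)*6)*(-3/2) = (2 + (6 + 10)) - 18*(-3/2) = (2 + 16) + 27 = 18 + 27 = 45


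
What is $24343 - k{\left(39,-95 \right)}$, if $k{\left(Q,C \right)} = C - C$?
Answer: $24343$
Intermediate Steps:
$k{\left(Q,C \right)} = 0$
$24343 - k{\left(39,-95 \right)} = 24343 - 0 = 24343 + 0 = 24343$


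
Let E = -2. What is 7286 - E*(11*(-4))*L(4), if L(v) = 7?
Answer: 6670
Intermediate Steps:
7286 - E*(11*(-4))*L(4) = 7286 - (-22*(-4))*7 = 7286 - (-2*(-44))*7 = 7286 - 88*7 = 7286 - 1*616 = 7286 - 616 = 6670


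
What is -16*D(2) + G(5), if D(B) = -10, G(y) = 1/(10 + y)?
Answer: 2401/15 ≈ 160.07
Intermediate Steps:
-16*D(2) + G(5) = -16*(-10) + 1/(10 + 5) = 160 + 1/15 = 2401/15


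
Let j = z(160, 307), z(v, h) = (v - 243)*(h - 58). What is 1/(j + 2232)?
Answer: -1/18435 ≈ -5.4245e-5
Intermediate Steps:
z(v, h) = (-243 + v)*(-58 + h)
j = -20667 (j = 14094 - 243*307 - 58*160 + 307*160 = 14094 - 74601 - 9280 + 49120 = -20667)
1/(j + 2232) = 1/(-20667 + 2232) = 1/(-18435) = -1/18435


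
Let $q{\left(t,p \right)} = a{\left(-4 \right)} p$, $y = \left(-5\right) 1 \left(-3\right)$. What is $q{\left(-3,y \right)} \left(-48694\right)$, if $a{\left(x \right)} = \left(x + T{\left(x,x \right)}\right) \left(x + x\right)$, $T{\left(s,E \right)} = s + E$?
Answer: $-70119360$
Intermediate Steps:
$T{\left(s,E \right)} = E + s$
$a{\left(x \right)} = 6 x^{2}$ ($a{\left(x \right)} = \left(x + \left(x + x\right)\right) \left(x + x\right) = \left(x + 2 x\right) 2 x = 3 x 2 x = 6 x^{2}$)
$y = 15$ ($y = \left(-5\right) \left(-3\right) = 15$)
$q{\left(t,p \right)} = 96 p$ ($q{\left(t,p \right)} = 6 \left(-4\right)^{2} p = 6 \cdot 16 p = 96 p$)
$q{\left(-3,y \right)} \left(-48694\right) = 96 \cdot 15 \left(-48694\right) = 1440 \left(-48694\right) = -70119360$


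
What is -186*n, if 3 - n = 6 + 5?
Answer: 1488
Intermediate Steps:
n = -8 (n = 3 - (6 + 5) = 3 - 1*11 = 3 - 11 = -8)
-186*n = -186*(-8) = 1488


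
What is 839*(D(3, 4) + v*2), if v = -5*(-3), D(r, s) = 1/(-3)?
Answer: 74671/3 ≈ 24890.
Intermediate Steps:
D(r, s) = -⅓
v = 15
839*(D(3, 4) + v*2) = 839*(-⅓ + 15*2) = 839*(-⅓ + 30) = 839*(89/3) = 74671/3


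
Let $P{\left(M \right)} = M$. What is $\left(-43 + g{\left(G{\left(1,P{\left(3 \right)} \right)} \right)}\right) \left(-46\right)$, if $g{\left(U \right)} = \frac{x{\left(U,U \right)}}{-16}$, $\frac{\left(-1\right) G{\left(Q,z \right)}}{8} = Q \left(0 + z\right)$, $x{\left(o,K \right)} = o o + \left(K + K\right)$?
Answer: $3496$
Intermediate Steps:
$x{\left(o,K \right)} = o^{2} + 2 K$
$G{\left(Q,z \right)} = - 8 Q z$ ($G{\left(Q,z \right)} = - 8 Q \left(0 + z\right) = - 8 Q z$)
$g{\left(U \right)} = - \frac{U}{8} - \frac{U^{2}}{16}$ ($g{\left(U \right)} = \frac{U^{2} + 2 U}{-16} = \left(U^{2} + 2 U\right) \left(- \frac{1}{16}\right) = - \frac{U}{8} - \frac{U^{2}}{16}$)
$\left(-43 + g{\left(G{\left(1,P{\left(3 \right)} \right)} \right)}\right) \left(-46\right) = \left(-43 + \frac{\left(-8\right) 1 \cdot 3 \left(-2 - \left(-8\right) 1 \cdot 3\right)}{16}\right) \left(-46\right) = \left(-43 + \frac{1}{16} \left(-24\right) \left(-2 - -24\right)\right) \left(-46\right) = \left(-43 + \frac{1}{16} \left(-24\right) \left(-2 + 24\right)\right) \left(-46\right) = \left(-43 + \frac{1}{16} \left(-24\right) 22\right) \left(-46\right) = \left(-43 - 33\right) \left(-46\right) = \left(-76\right) \left(-46\right) = 3496$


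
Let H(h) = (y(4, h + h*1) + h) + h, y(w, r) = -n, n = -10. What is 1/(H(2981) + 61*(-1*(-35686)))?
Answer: 1/2182818 ≈ 4.5812e-7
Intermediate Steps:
y(w, r) = 10 (y(w, r) = -1*(-10) = 10)
H(h) = 10 + 2*h (H(h) = (10 + h) + h = 10 + 2*h)
1/(H(2981) + 61*(-1*(-35686))) = 1/((10 + 2*2981) + 61*(-1*(-35686))) = 1/((10 + 5962) + 61*35686) = 1/(5972 + 2176846) = 1/2182818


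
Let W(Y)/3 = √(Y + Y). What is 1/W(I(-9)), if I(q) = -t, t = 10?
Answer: -I*√5/30 ≈ -0.074536*I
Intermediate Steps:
I(q) = -10 (I(q) = -1*10 = -10)
W(Y) = 3*√2*√Y (W(Y) = 3*√(Y + Y) = 3*√(2*Y) = 3*(√2*√Y) = 3*√2*√Y)
1/W(I(-9)) = 1/(3*√2*√(-10)) = 1/(3*√2*(I*√10)) = 1/(6*I*√5) = -I*√5/30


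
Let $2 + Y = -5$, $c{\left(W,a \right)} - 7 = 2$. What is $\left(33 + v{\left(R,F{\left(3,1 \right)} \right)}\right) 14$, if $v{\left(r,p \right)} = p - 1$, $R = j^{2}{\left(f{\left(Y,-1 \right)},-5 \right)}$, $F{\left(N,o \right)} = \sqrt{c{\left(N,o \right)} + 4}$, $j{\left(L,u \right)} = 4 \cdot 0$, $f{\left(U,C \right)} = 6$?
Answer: $448 + 14 \sqrt{13} \approx 498.48$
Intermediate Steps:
$c{\left(W,a \right)} = 9$ ($c{\left(W,a \right)} = 7 + 2 = 9$)
$Y = -7$ ($Y = -2 - 5 = -7$)
$j{\left(L,u \right)} = 0$
$F{\left(N,o \right)} = \sqrt{13}$ ($F{\left(N,o \right)} = \sqrt{9 + 4} = \sqrt{13}$)
$R = 0$ ($R = 0^{2} = 0$)
$v{\left(r,p \right)} = -1 + p$
$\left(33 + v{\left(R,F{\left(3,1 \right)} \right)}\right) 14 = \left(33 - \left(1 - \sqrt{13}\right)\right) 14 = \left(32 + \sqrt{13}\right) 14 = 448 + 14 \sqrt{13}$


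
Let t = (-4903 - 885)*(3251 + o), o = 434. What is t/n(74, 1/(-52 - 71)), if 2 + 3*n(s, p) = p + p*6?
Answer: 715483620/23 ≈ 3.1108e+7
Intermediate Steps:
n(s, p) = -2/3 + 7*p/3 (n(s, p) = -2/3 + (p + p*6)/3 = -2/3 + (p + 6*p)/3 = -2/3 + (7*p)/3 = -2/3 + 7*p/3)
t = -21328780 (t = (-4903 - 885)*(3251 + 434) = -5788*3685 = -21328780)
t/n(74, 1/(-52 - 71)) = -21328780/(-2/3 + 7/(3*(-52 - 71))) = -21328780/(-2/3 + (7/3)/(-123)) = -21328780/(-2/3 + (7/3)*(-1/123)) = -21328780/(-2/3 - 7/369) = -21328780/(-253/369) = -21328780*(-369/253) = 715483620/23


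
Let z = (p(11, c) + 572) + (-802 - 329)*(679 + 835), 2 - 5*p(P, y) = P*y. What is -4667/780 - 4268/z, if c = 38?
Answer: -1535740867/256776780 ≈ -5.9808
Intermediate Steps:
p(P, y) = ⅖ - P*y/5
z = -8559226/5 (z = ((⅖ - ⅕*11*38) + 572) + (-802 - 329)*(679 + 835) = ((⅖ - 418/5) + 572) - 1131*1514 = (-416/5 + 572) - 1712334 = 2444/5 - 1712334 = -8559226/5 ≈ -1.7118e+6)
-4667/780 - 4268/z = -4667/780 - 4268/(-8559226/5) = -4667*1/780 - 4268*(-5/8559226) = -359/60 + 10670/4279613 = -1535740867/256776780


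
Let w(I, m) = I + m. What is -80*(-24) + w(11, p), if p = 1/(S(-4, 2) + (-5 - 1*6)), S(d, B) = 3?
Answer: 15447/8 ≈ 1930.9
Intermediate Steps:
p = -1/8 (p = 1/(3 + (-5 - 1*6)) = 1/(3 + (-5 - 6)) = 1/(3 - 11) = 1/(-8) = -1/8 ≈ -0.12500)
-80*(-24) + w(11, p) = -80*(-24) + (11 - 1/8) = 1920 + 87/8 = 15447/8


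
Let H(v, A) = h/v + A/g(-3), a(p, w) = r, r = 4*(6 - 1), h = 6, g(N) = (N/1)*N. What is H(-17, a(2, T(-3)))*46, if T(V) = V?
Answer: 13156/153 ≈ 85.987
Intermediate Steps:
g(N) = N² (g(N) = (N*1)*N = N*N = N²)
r = 20 (r = 4*5 = 20)
a(p, w) = 20
H(v, A) = 6/v + A/9 (H(v, A) = 6/v + A/((-3)²) = 6/v + A/9)
H(-17, a(2, T(-3)))*46 = (6/(-17) + (⅑)*20)*46 = (6*(-1/17) + 20/9)*46 = (-6/17 + 20/9)*46 = (286/153)*46 = 13156/153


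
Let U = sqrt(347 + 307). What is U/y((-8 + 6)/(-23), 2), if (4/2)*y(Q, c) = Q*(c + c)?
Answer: 23*sqrt(654)/4 ≈ 147.05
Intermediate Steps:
U = sqrt(654) ≈ 25.573
y(Q, c) = Q*c (y(Q, c) = (Q*(c + c))/2 = (Q*(2*c))/2 = (2*Q*c)/2 = Q*c)
U/y((-8 + 6)/(-23), 2) = sqrt(654)/((((-8 + 6)/(-23))*2)) = sqrt(654)/((-2*(-1/23)*2)) = sqrt(654)/(((2/23)*2)) = sqrt(654)/(4/23) = sqrt(654)*(23/4) = 23*sqrt(654)/4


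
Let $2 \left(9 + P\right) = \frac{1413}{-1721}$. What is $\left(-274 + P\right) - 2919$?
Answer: $- \frac{11022697}{3442} \approx -3202.4$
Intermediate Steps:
$P = - \frac{32391}{3442}$ ($P = -9 + \frac{1413 \frac{1}{-1721}}{2} = -9 + \frac{1413 \left(- \frac{1}{1721}\right)}{2} = -9 + \frac{1}{2} \left(- \frac{1413}{1721}\right) = -9 - \frac{1413}{3442} = - \frac{32391}{3442} \approx -9.4105$)
$\left(-274 + P\right) - 2919 = \left(-274 - \frac{32391}{3442}\right) - 2919 = - \frac{975499}{3442} - 2919 = - \frac{11022697}{3442}$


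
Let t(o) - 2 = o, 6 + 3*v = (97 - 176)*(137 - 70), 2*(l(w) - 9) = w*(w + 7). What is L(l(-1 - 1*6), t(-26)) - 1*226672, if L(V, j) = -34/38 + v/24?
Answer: -310189201/1368 ≈ -2.2675e+5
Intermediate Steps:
l(w) = 9 + w*(7 + w)/2 (l(w) = 9 + (w*(w + 7))/2 = 9 + (w*(7 + w))/2 = 9 + w*(7 + w)/2)
v = -5299/3 (v = -2 + ((97 - 176)*(137 - 70))/3 = -2 + (-79*67)/3 = -2 + (1/3)*(-5293) = -2 - 5293/3 = -5299/3 ≈ -1766.3)
t(o) = 2 + o
L(V, j) = -101905/1368 (L(V, j) = -34/38 - 5299/3/24 = -34*1/38 - 5299/3*1/24 = -17/19 - 5299/72 = -101905/1368)
L(l(-1 - 1*6), t(-26)) - 1*226672 = -101905/1368 - 1*226672 = -101905/1368 - 226672 = -310189201/1368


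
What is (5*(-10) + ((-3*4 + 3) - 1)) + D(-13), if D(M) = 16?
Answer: -44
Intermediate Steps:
(5*(-10) + ((-3*4 + 3) - 1)) + D(-13) = (5*(-10) + ((-3*4 + 3) - 1)) + 16 = (-50 + ((-12 + 3) - 1)) + 16 = (-50 + (-9 - 1)) + 16 = (-50 - 10) + 16 = -60 + 16 = -44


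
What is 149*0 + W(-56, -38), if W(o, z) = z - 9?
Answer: -47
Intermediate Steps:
W(o, z) = -9 + z
149*0 + W(-56, -38) = 149*0 + (-9 - 38) = 0 - 47 = -47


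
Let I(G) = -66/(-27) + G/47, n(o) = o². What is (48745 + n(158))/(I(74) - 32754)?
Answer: -31178907/13853242 ≈ -2.2507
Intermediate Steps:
I(G) = 22/9 + G/47 (I(G) = -66*(-1/27) + G*(1/47) = 22/9 + G/47)
(48745 + n(158))/(I(74) - 32754) = (48745 + 158²)/((22/9 + (1/47)*74) - 32754) = (48745 + 24964)/((22/9 + 74/47) - 32754) = 73709/(1700/423 - 32754) = 73709/(-13853242/423) = 73709*(-423/13853242) = -31178907/13853242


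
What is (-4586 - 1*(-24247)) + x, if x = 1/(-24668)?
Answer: 484997547/24668 ≈ 19661.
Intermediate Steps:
x = -1/24668 ≈ -4.0538e-5
(-4586 - 1*(-24247)) + x = (-4586 - 1*(-24247)) - 1/24668 = (-4586 + 24247) - 1/24668 = 19661 - 1/24668 = 484997547/24668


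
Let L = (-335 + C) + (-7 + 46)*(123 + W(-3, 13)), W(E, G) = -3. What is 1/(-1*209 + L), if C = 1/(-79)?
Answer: 79/326743 ≈ 0.00024178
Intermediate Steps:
C = -1/79 ≈ -0.012658
L = 343254/79 (L = (-335 - 1/79) + (-7 + 46)*(123 - 3) = -26466/79 + 39*120 = -26466/79 + 4680 = 343254/79 ≈ 4345.0)
1/(-1*209 + L) = 1/(-1*209 + 343254/79) = 1/(-209 + 343254/79) = 1/(326743/79) = 79/326743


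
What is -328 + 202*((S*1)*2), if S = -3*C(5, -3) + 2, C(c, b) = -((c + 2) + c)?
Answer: 15024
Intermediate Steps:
C(c, b) = -2 - 2*c (C(c, b) = -((2 + c) + c) = -(2 + 2*c) = -2 - 2*c)
S = 38 (S = -3*(-2 - 2*5) + 2 = -3*(-2 - 10) + 2 = -3*(-12) + 2 = 36 + 2 = 38)
-328 + 202*((S*1)*2) = -328 + 202*((38*1)*2) = -328 + 202*(38*2) = -328 + 202*76 = -328 + 15352 = 15024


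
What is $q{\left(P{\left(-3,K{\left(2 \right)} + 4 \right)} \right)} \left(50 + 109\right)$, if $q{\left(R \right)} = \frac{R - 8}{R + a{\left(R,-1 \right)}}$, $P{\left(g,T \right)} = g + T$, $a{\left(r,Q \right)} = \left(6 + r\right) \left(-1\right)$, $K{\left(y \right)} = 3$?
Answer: $106$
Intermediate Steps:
$a{\left(r,Q \right)} = -6 - r$
$P{\left(g,T \right)} = T + g$
$q{\left(R \right)} = \frac{4}{3} - \frac{R}{6}$ ($q{\left(R \right)} = \frac{R - 8}{R - \left(6 + R\right)} = \frac{-8 + R}{-6} = \left(-8 + R\right) \left(- \frac{1}{6}\right) = \frac{4}{3} - \frac{R}{6}$)
$q{\left(P{\left(-3,K{\left(2 \right)} + 4 \right)} \right)} \left(50 + 109\right) = \left(\frac{4}{3} - \frac{\left(3 + 4\right) - 3}{6}\right) \left(50 + 109\right) = \left(\frac{4}{3} - \frac{7 - 3}{6}\right) 159 = \left(\frac{4}{3} - \frac{2}{3}\right) 159 = \frac{2}{3} \cdot 159 = 106$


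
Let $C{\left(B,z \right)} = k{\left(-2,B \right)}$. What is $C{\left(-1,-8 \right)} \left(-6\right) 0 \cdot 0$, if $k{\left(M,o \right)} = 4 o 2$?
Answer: $0$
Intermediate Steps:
$k{\left(M,o \right)} = 8 o$
$C{\left(B,z \right)} = 8 B$
$C{\left(-1,-8 \right)} \left(-6\right) 0 \cdot 0 = 8 \left(-1\right) \left(-6\right) 0 \cdot 0 = - 8 \cdot 0 \cdot 0 = \left(-8\right) 0 = 0$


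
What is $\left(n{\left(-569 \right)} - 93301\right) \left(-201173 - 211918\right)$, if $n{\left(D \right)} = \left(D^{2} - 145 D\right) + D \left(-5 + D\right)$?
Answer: $-264201023961$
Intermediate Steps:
$n{\left(D \right)} = D^{2} - 145 D + D \left(-5 + D\right)$
$\left(n{\left(-569 \right)} - 93301\right) \left(-201173 - 211918\right) = \left(2 \left(-569\right) \left(-75 - 569\right) - 93301\right) \left(-201173 - 211918\right) = \left(2 \left(-569\right) \left(-644\right) - 93301\right) \left(-413091\right) = \left(732872 - 93301\right) \left(-413091\right) = 639571 \left(-413091\right) = -264201023961$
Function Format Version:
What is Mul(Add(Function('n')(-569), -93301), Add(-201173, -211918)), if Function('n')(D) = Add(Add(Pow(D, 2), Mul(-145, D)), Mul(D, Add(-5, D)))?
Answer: -264201023961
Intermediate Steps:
Function('n')(D) = Add(Pow(D, 2), Mul(-145, D), Mul(D, Add(-5, D)))
Mul(Add(Function('n')(-569), -93301), Add(-201173, -211918)) = Mul(Add(Mul(2, -569, Add(-75, -569)), -93301), Add(-201173, -211918)) = Mul(Add(Mul(2, -569, -644), -93301), -413091) = Mul(Add(732872, -93301), -413091) = Mul(639571, -413091) = -264201023961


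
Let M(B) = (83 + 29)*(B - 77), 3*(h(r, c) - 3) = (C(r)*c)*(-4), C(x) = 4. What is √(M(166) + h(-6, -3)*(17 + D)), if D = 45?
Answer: √11146 ≈ 105.57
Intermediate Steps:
h(r, c) = 3 - 16*c/3 (h(r, c) = 3 + ((4*c)*(-4))/3 = 3 + (-16*c)/3 = 3 - 16*c/3)
M(B) = -8624 + 112*B (M(B) = 112*(-77 + B) = -8624 + 112*B)
√(M(166) + h(-6, -3)*(17 + D)) = √((-8624 + 112*166) + (3 - 16/3*(-3))*(17 + 45)) = √((-8624 + 18592) + (3 + 16)*62) = √(9968 + 19*62) = √(9968 + 1178) = √11146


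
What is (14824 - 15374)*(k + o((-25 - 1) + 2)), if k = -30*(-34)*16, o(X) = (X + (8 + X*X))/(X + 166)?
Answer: -637450000/71 ≈ -8.9782e+6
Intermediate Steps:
o(X) = (8 + X + X²)/(166 + X) (o(X) = (X + (8 + X²))/(166 + X) = (8 + X + X²)/(166 + X))
k = 16320 (k = 1020*16 = 16320)
(14824 - 15374)*(k + o((-25 - 1) + 2)) = (14824 - 15374)*(16320 + (8 + ((-25 - 1) + 2) + ((-25 - 1) + 2)²)/(166 + ((-25 - 1) + 2))) = -550*(16320 + (8 + (-26 + 2) + (-26 + 2)²)/(166 + (-26 + 2))) = -550*(16320 + (8 - 24 + (-24)²)/(166 - 24)) = -550*(16320 + (8 - 24 + 576)/142) = -550*(16320 + (1/142)*560) = -550*(16320 + 280/71) = -550*1159000/71 = -637450000/71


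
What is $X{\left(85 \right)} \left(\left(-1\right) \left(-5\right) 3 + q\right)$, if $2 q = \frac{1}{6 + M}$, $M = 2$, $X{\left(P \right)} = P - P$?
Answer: $0$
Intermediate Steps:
$X{\left(P \right)} = 0$
$q = \frac{1}{16}$ ($q = \frac{1}{2 \left(6 + 2\right)} = \frac{1}{2 \cdot 8} = \frac{1}{2} \cdot \frac{1}{8} = \frac{1}{16} \approx 0.0625$)
$X{\left(85 \right)} \left(\left(-1\right) \left(-5\right) 3 + q\right) = 0 \left(\left(-1\right) \left(-5\right) 3 + \frac{1}{16}\right) = 0 \left(5 \cdot 3 + \frac{1}{16}\right) = 0 \left(15 + \frac{1}{16}\right) = 0 \cdot \frac{241}{16} = 0$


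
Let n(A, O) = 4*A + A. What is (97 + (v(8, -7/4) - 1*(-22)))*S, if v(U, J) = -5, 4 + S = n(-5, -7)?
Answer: -3306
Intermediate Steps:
n(A, O) = 5*A
S = -29 (S = -4 + 5*(-5) = -4 - 25 = -29)
(97 + (v(8, -7/4) - 1*(-22)))*S = (97 + (-5 - 1*(-22)))*(-29) = (97 + (-5 + 22))*(-29) = (97 + 17)*(-29) = 114*(-29) = -3306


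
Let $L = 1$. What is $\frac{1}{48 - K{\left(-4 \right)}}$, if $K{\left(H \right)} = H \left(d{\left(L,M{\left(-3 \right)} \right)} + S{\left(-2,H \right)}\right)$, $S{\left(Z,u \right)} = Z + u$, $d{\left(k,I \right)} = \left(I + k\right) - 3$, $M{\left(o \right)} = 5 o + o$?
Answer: $- \frac{1}{56} \approx -0.017857$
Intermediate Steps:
$M{\left(o \right)} = 6 o$
$d{\left(k,I \right)} = -3 + I + k$
$K{\left(H \right)} = H \left(-22 + H\right)$ ($K{\left(H \right)} = H \left(\left(-3 + 6 \left(-3\right) + 1\right) + \left(-2 + H\right)\right) = H \left(\left(-3 - 18 + 1\right) + \left(-2 + H\right)\right) = H \left(-20 + \left(-2 + H\right)\right) = H \left(-22 + H\right)$)
$\frac{1}{48 - K{\left(-4 \right)}} = \frac{1}{48 - - 4 \left(-22 - 4\right)} = \frac{1}{48 - \left(-4\right) \left(-26\right)} = \frac{1}{48 - 104} = \frac{1}{-56} = - \frac{1}{56}$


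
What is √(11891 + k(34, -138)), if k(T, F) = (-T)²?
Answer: √13047 ≈ 114.22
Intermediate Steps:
k(T, F) = T²
√(11891 + k(34, -138)) = √(11891 + 34²) = √(11891 + 1156) = √13047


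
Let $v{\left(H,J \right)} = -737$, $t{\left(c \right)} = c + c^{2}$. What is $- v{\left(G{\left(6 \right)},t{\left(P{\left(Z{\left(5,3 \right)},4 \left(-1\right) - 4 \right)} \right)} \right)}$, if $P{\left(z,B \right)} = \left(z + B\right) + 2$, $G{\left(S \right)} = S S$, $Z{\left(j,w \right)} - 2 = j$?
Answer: $737$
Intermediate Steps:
$Z{\left(j,w \right)} = 2 + j$
$G{\left(S \right)} = S^{2}$
$P{\left(z,B \right)} = 2 + B + z$ ($P{\left(z,B \right)} = \left(B + z\right) + 2 = 2 + B + z$)
$- v{\left(G{\left(6 \right)},t{\left(P{\left(Z{\left(5,3 \right)},4 \left(-1\right) - 4 \right)} \right)} \right)} = \left(-1\right) \left(-737\right) = 737$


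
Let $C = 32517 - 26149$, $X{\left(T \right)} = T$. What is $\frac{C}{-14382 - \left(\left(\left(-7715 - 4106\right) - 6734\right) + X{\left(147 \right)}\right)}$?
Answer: $\frac{3184}{2013} \approx 1.5817$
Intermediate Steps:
$C = 6368$ ($C = 32517 - 26149 = 6368$)
$\frac{C}{-14382 - \left(\left(\left(-7715 - 4106\right) - 6734\right) + X{\left(147 \right)}\right)} = \frac{6368}{-14382 - \left(\left(\left(-7715 - 4106\right) - 6734\right) + 147\right)} = \frac{6368}{-14382 - \left(\left(-11821 - 6734\right) + 147\right)} = \frac{6368}{-14382 - \left(-18555 + 147\right)} = \frac{6368}{-14382 - -18408} = \frac{6368}{-14382 + 18408} = \frac{6368}{4026} = 6368 \cdot \frac{1}{4026} = \frac{3184}{2013}$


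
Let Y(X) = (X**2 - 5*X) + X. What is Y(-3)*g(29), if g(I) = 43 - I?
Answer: 294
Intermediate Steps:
Y(X) = X**2 - 4*X
Y(-3)*g(29) = (-3*(-4 - 3))*(43 - 1*29) = (-3*(-7))*(43 - 29) = 21*14 = 294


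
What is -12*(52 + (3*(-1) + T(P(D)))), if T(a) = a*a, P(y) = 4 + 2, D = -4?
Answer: -1020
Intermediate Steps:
P(y) = 6
T(a) = a**2
-12*(52 + (3*(-1) + T(P(D)))) = -12*(52 + (3*(-1) + 6**2)) = -12*(52 + (-3 + 36)) = -12*(52 + 33) = -12*85 = -1020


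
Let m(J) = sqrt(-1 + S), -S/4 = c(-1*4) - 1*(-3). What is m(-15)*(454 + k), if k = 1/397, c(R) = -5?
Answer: 180239*sqrt(7)/397 ≈ 1201.2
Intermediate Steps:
k = 1/397 ≈ 0.0025189
S = 8 (S = -4*(-5 - 1*(-3)) = -4*(-5 + 3) = -4*(-2) = 8)
m(J) = sqrt(7) (m(J) = sqrt(-1 + 8) = sqrt(7))
m(-15)*(454 + k) = sqrt(7)*(454 + 1/397) = sqrt(7)*(180239/397) = 180239*sqrt(7)/397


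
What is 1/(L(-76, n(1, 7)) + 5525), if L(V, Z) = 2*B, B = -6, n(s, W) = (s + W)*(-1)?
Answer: 1/5513 ≈ 0.00018139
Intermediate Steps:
n(s, W) = -W - s (n(s, W) = (W + s)*(-1) = -W - s)
L(V, Z) = -12 (L(V, Z) = 2*(-6) = -12)
1/(L(-76, n(1, 7)) + 5525) = 1/(-12 + 5525) = 1/5513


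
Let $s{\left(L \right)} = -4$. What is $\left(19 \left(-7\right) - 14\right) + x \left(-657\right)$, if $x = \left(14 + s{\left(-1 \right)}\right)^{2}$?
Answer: $-65847$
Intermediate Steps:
$x = 100$ ($x = \left(14 - 4\right)^{2} = 10^{2} = 100$)
$\left(19 \left(-7\right) - 14\right) + x \left(-657\right) = \left(19 \left(-7\right) - 14\right) + 100 \left(-657\right) = \left(-133 - 14\right) - 65700 = -147 - 65700 = -65847$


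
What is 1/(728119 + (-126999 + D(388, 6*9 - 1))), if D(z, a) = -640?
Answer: 1/600480 ≈ 1.6653e-6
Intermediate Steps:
1/(728119 + (-126999 + D(388, 6*9 - 1))) = 1/(728119 + (-126999 - 640)) = 1/(728119 - 127639) = 1/600480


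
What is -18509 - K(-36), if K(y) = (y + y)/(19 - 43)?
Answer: -18512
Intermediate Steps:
K(y) = -y/12 (K(y) = (2*y)/(-24) = (2*y)*(-1/24) = -y/12)
-18509 - K(-36) = -18509 - (-1)*(-36)/12 = -18509 - 1*3 = -18509 - 3 = -18512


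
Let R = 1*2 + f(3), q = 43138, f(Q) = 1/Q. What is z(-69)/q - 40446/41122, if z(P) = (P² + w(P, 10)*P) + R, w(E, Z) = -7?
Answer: -2293529743/2660881254 ≈ -0.86194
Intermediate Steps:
R = 7/3 (R = 1*2 + 1/3 = 2 + ⅓ = 7/3 ≈ 2.3333)
z(P) = 7/3 + P² - 7*P (z(P) = (P² - 7*P) + 7/3 = 7/3 + P² - 7*P)
z(-69)/q - 40446/41122 = (7/3 + (-69)² - 7*(-69))/43138 - 40446/41122 = (7/3 + 4761 + 483)*(1/43138) - 40446*1/41122 = (15739/3)*(1/43138) - 20223/20561 = 15739/129414 - 20223/20561 = -2293529743/2660881254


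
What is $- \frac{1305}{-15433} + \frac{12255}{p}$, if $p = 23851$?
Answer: $\frac{156990}{262361} \approx 0.59837$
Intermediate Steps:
$- \frac{1305}{-15433} + \frac{12255}{p} = - \frac{1305}{-15433} + \frac{12255}{23851} = \left(-1305\right) \left(- \frac{1}{15433}\right) + 12255 \cdot \frac{1}{23851} = \frac{1305}{15433} + \frac{12255}{23851} = \frac{156990}{262361}$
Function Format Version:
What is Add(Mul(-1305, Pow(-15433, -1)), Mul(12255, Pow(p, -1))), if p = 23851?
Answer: Rational(156990, 262361) ≈ 0.59837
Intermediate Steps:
Add(Mul(-1305, Pow(-15433, -1)), Mul(12255, Pow(p, -1))) = Add(Mul(-1305, Pow(-15433, -1)), Mul(12255, Pow(23851, -1))) = Add(Mul(-1305, Rational(-1, 15433)), Mul(12255, Rational(1, 23851))) = Add(Rational(1305, 15433), Rational(12255, 23851)) = Rational(156990, 262361)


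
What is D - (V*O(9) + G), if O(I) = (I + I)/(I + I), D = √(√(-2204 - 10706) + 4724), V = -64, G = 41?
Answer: 23 + √(4724 + I*√12910) ≈ 91.736 + 0.82651*I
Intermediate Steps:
D = √(4724 + I*√12910) (D = √(√(-12910) + 4724) = √(I*√12910 + 4724) = √(4724 + I*√12910) ≈ 68.736 + 0.8265*I)
O(I) = 1 (O(I) = (2*I)/((2*I)) = (2*I)*(1/(2*I)) = 1)
D - (V*O(9) + G) = √(4724 + I*√12910) - (-64*1 + 41) = √(4724 + I*√12910) - (-64 + 41) = √(4724 + I*√12910) - 1*(-23) = √(4724 + I*√12910) + 23 = 23 + √(4724 + I*√12910)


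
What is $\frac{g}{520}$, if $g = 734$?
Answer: $\frac{367}{260} \approx 1.4115$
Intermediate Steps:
$\frac{g}{520} = \frac{734}{520} = 734 \cdot \frac{1}{520} = \frac{367}{260}$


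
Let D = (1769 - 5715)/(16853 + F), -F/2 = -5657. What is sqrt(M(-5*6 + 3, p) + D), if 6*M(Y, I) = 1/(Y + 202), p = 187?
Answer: I*sqrt(60101974702)/657230 ≈ 0.37302*I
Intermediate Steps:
F = 11314 (F = -2*(-5657) = 11314)
D = -3946/28167 (D = (1769 - 5715)/(16853 + 11314) = -3946/28167 ≈ -0.14009)
M(Y, I) = 1/(6*(202 + Y)) (M(Y, I) = 1/(6*(Y + 202)) = 1/(6*(202 + Y)))
sqrt(M(-5*6 + 3, p) + D) = sqrt(1/(6*(202 + (-5*6 + 3))) - 3946/28167) = sqrt(1/(6*(202 + (-30 + 3))) - 3946/28167) = sqrt(1/(6*(202 - 27)) - 3946/28167) = sqrt((1/6)/175 - 3946/28167) = sqrt((1/6)*(1/175) - 3946/28167) = sqrt(1/1050 - 3946/28167) = sqrt(-457237/3286150) = I*sqrt(60101974702)/657230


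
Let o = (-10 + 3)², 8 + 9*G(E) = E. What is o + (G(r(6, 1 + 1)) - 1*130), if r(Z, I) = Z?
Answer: -731/9 ≈ -81.222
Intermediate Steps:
G(E) = -8/9 + E/9
o = 49 (o = (-7)² = 49)
o + (G(r(6, 1 + 1)) - 1*130) = 49 + ((-8/9 + (⅑)*6) - 1*130) = 49 + ((-8/9 + ⅔) - 130) = 49 + (-2/9 - 130) = 49 - 1172/9 = -731/9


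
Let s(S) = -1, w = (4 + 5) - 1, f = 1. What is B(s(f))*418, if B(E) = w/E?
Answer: -3344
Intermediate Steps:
w = 8 (w = 9 - 1 = 8)
B(E) = 8/E
B(s(f))*418 = (8/(-1))*418 = (8*(-1))*418 = -8*418 = -3344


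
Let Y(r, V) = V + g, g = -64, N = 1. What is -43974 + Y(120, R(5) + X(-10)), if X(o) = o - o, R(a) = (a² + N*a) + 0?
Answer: -44008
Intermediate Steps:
R(a) = a + a² (R(a) = (a² + 1*a) + 0 = (a² + a) + 0 = (a + a²) + 0 = a + a²)
X(o) = 0
Y(r, V) = -64 + V (Y(r, V) = V - 64 = -64 + V)
-43974 + Y(120, R(5) + X(-10)) = -43974 + (-64 + (5*(1 + 5) + 0)) = -43974 + (-64 + (5*6 + 0)) = -43974 + (-64 + (30 + 0)) = -43974 + (-64 + 30) = -43974 - 34 = -44008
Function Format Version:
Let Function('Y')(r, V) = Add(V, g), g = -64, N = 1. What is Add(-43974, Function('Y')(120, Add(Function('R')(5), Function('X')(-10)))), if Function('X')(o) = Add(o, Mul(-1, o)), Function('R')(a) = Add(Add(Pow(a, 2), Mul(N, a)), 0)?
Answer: -44008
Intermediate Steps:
Function('R')(a) = Add(a, Pow(a, 2)) (Function('R')(a) = Add(Add(Pow(a, 2), Mul(1, a)), 0) = Add(Add(Pow(a, 2), a), 0) = Add(Add(a, Pow(a, 2)), 0) = Add(a, Pow(a, 2)))
Function('X')(o) = 0
Function('Y')(r, V) = Add(-64, V) (Function('Y')(r, V) = Add(V, -64) = Add(-64, V))
Add(-43974, Function('Y')(120, Add(Function('R')(5), Function('X')(-10)))) = Add(-43974, Add(-64, Add(Mul(5, Add(1, 5)), 0))) = Add(-43974, Add(-64, Add(Mul(5, 6), 0))) = Add(-43974, Add(-64, Add(30, 0))) = Add(-43974, Add(-64, 30)) = Add(-43974, -34) = -44008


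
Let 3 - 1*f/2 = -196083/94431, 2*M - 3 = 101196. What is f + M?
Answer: 3186080091/62954 ≈ 50610.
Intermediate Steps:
M = 101199/2 (M = 3/2 + (½)*101196 = 3/2 + 50598 = 101199/2 ≈ 50600.)
f = 319584/31477 (f = 6 - (-392166)/94431 = 6 - 2*(-65361/31477) = 6 + 130722/31477 = 319584/31477 ≈ 10.153)
f + M = 319584/31477 + 101199/2 = 3186080091/62954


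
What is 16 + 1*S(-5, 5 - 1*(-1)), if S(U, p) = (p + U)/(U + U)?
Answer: 159/10 ≈ 15.900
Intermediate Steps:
S(U, p) = (U + p)/(2*U) (S(U, p) = (U + p)/((2*U)) = (U + p)*(1/(2*U)) = (U + p)/(2*U))
16 + 1*S(-5, 5 - 1*(-1)) = 16 + 1*((1/2)*(-5 + (5 - 1*(-1)))/(-5)) = 16 + 1*((1/2)*(-1/5)*(-5 + (5 + 1))) = 16 + 1*((1/2)*(-1/5)*(-5 + 6)) = 16 + 1*((1/2)*(-1/5)*1) = 16 + 1*(-1/10) = 16 - 1/10 = 159/10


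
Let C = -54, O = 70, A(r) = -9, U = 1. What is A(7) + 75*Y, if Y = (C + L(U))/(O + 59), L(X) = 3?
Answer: -1662/43 ≈ -38.651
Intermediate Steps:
Y = -17/43 (Y = (-54 + 3)/(70 + 59) = -51/129 = -51*1/129 = -17/43 ≈ -0.39535)
A(7) + 75*Y = -9 + 75*(-17/43) = -9 - 1275/43 = -1662/43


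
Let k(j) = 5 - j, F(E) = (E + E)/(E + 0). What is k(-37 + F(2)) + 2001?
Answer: 2041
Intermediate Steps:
F(E) = 2 (F(E) = (2*E)/E = 2)
k(-37 + F(2)) + 2001 = (5 - (-37 + 2)) + 2001 = (5 - 1*(-35)) + 2001 = (5 + 35) + 2001 = 40 + 2001 = 2041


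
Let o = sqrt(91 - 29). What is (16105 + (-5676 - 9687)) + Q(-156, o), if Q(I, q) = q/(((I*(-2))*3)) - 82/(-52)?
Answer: 19333/26 + sqrt(62)/936 ≈ 743.58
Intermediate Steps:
o = sqrt(62) ≈ 7.8740
Q(I, q) = 41/26 - q/(6*I) (Q(I, q) = q/((-2*I*3)) - 82*(-1/52) = q/((-6*I)) + 41/26 = q*(-1/(6*I)) + 41/26 = -q/(6*I) + 41/26 = 41/26 - q/(6*I))
(16105 + (-5676 - 9687)) + Q(-156, o) = (16105 + (-5676 - 9687)) + (41/26 - 1/6*sqrt(62)/(-156)) = (16105 - 15363) + (41/26 - 1/6*sqrt(62)*(-1/156)) = 742 + (41/26 + sqrt(62)/936) = 19333/26 + sqrt(62)/936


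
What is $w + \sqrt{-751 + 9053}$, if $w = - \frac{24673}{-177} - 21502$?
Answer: $- \frac{3781181}{177} + \sqrt{8302} \approx -21272.0$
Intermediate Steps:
$w = - \frac{3781181}{177}$ ($w = \left(-24673\right) \left(- \frac{1}{177}\right) - 21502 = \frac{24673}{177} - 21502 = - \frac{3781181}{177} \approx -21363.0$)
$w + \sqrt{-751 + 9053} = - \frac{3781181}{177} + \sqrt{-751 + 9053} = - \frac{3781181}{177} + \sqrt{8302}$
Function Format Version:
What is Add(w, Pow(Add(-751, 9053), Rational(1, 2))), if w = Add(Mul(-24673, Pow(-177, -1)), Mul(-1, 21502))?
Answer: Add(Rational(-3781181, 177), Pow(8302, Rational(1, 2))) ≈ -21272.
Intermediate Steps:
w = Rational(-3781181, 177) (w = Add(Mul(-24673, Rational(-1, 177)), -21502) = Add(Rational(24673, 177), -21502) = Rational(-3781181, 177) ≈ -21363.)
Add(w, Pow(Add(-751, 9053), Rational(1, 2))) = Add(Rational(-3781181, 177), Pow(Add(-751, 9053), Rational(1, 2))) = Add(Rational(-3781181, 177), Pow(8302, Rational(1, 2)))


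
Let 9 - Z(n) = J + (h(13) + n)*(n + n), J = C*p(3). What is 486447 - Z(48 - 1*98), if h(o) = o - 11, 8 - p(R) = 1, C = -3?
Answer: 491217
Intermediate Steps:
p(R) = 7 (p(R) = 8 - 1*1 = 8 - 1 = 7)
h(o) = -11 + o
J = -21 (J = -3*7 = -21)
Z(n) = 30 - 2*n*(2 + n) (Z(n) = 9 - (-21 + ((-11 + 13) + n)*(n + n)) = 9 - (-21 + (2 + n)*(2*n)) = 9 - (-21 + 2*n*(2 + n)) = 9 + (21 - 2*n*(2 + n)) = 30 - 2*n*(2 + n))
486447 - Z(48 - 1*98) = 486447 - (30 - 4*(48 - 1*98) - 2*(48 - 1*98)²) = 486447 - (30 - 4*(48 - 98) - 2*(48 - 98)²) = 486447 - (30 - 4*(-50) - 2*(-50)²) = 486447 - (30 + 200 - 2*2500) = 486447 - (30 + 200 - 5000) = 486447 - 1*(-4770) = 486447 + 4770 = 491217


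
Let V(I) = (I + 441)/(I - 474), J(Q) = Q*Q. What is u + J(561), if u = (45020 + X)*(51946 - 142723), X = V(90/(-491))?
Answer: -317135889992733/77608 ≈ -4.0864e+9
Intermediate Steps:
J(Q) = Q²
V(I) = (441 + I)/(-474 + I)
X = -72147/77608 (X = (441 + 90/(-491))/(-474 + 90/(-491)) = (441 + 90*(-1/491))/(-474 + 90*(-1/491)) = (441 - 90/491)/(-474 - 90/491) = (216441/491)/(-232824/491) = -491/232824*216441/491 = -72147/77608 ≈ -0.92963)
u = -317160314860101/77608 (u = (45020 - 72147/77608)*(51946 - 142723) = (3493840013/77608)*(-90777) = -317160314860101/77608 ≈ -4.0867e+9)
u + J(561) = -317160314860101/77608 + 561² = -317160314860101/77608 + 314721 = -317135889992733/77608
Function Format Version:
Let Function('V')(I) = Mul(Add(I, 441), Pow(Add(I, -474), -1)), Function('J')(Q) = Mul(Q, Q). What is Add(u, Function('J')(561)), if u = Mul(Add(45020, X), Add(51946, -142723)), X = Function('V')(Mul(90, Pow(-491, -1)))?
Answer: Rational(-317135889992733, 77608) ≈ -4.0864e+9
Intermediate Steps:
Function('J')(Q) = Pow(Q, 2)
Function('V')(I) = Mul(Pow(Add(-474, I), -1), Add(441, I)) (Function('V')(I) = Mul(Add(441, I), Pow(Add(-474, I), -1)) = Mul(Pow(Add(-474, I), -1), Add(441, I)))
X = Rational(-72147, 77608) (X = Mul(Pow(Add(-474, Mul(90, Pow(-491, -1))), -1), Add(441, Mul(90, Pow(-491, -1)))) = Mul(Pow(Add(-474, Mul(90, Rational(-1, 491))), -1), Add(441, Mul(90, Rational(-1, 491)))) = Mul(Pow(Add(-474, Rational(-90, 491)), -1), Add(441, Rational(-90, 491))) = Mul(Pow(Rational(-232824, 491), -1), Rational(216441, 491)) = Mul(Rational(-491, 232824), Rational(216441, 491)) = Rational(-72147, 77608) ≈ -0.92963)
u = Rational(-317160314860101, 77608) (u = Mul(Add(45020, Rational(-72147, 77608)), Add(51946, -142723)) = Mul(Rational(3493840013, 77608), -90777) = Rational(-317160314860101, 77608) ≈ -4.0867e+9)
Add(u, Function('J')(561)) = Add(Rational(-317160314860101, 77608), Pow(561, 2)) = Add(Rational(-317160314860101, 77608), 314721) = Rational(-317135889992733, 77608)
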